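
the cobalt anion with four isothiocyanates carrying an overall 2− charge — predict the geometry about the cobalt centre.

tetrahedral

Ligand charges: each isothiocyanate is −1. With an overall charge of −2 the cobalt centre must be in the +2 oxidation state.
Cobalt is a group-9 element; Co(II) is therefore d⁷.
Coordination number: 4.
Isothiocyanate is a weak-field ligand.
For a high-spin 3d d⁷ ion with weak-field ligands the small Δₜ gives little square-planar CFSE advantage, so four ligands adopt the sterically favoured tetrahedral geometry.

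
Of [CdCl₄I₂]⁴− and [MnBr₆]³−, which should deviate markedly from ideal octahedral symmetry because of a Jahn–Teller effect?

[CdCl₄I₂]⁴−: Each chloride is −1; each iodide is −1; balancing the −4 overall charge requires Cd(II). Cadmium is a group-12 element; Cd(II) is therefore d¹⁰. The d¹⁰ configuration leaves the e_g set evenly filled (or empty) — no strong Jahn–Teller driving force.
[MnBr₆]³−: Each bromide is −1; balancing the −3 overall charge requires Mn(III). Manganese is a group-7 element; Mn(III) is therefore d⁴. Bromide is a weak-field ligand for a first-row metal, so the complex is high-spin. The t₂g³e_g¹ (high-spin) configuration has an unevenly filled e_g set; the Jahn–Teller theorem predicts a tetragonal distortion (typically axial elongation) to lift the degeneracy.

[MnBr₆]³−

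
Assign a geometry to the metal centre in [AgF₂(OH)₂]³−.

Ligand charges: each fluoride is −1; each hydroxide is −1. With an overall charge of −3 the silver centre must be in the +1 oxidation state.
Group 11 minus oxidation state 1 gives a d¹⁰ configuration.
Coordination number: 4.
A d¹⁰ ion has no crystal-field stabilisation preference between square planar and tetrahedral, so four ligands adopt the sterically favoured tetrahedral geometry.

tetrahedral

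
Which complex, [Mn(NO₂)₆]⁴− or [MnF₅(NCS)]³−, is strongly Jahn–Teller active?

[Mn(NO₂)₆]⁴−: Ligand charges: each nitro (N-bound nitrite) is −1. With an overall charge of −4 the manganese centre must be in the +2 oxidation state. Mn sits in group 7, so the d-electron count is 7 − 2 = 5. Nitro (N-bound nitrite) is a strong-field ligand (high in the spectrochemical series) for a first-row metal, so the complex is low-spin. The d⁵ configuration leaves the e_g set evenly filled (or empty) — no strong Jahn–Teller driving force.
[MnF₅(NCS)]³−: Ligand charges: each fluoride is −1; each isothiocyanate is −1. With an overall charge of −3 the manganese centre must be in the +3 oxidation state. Manganese is a group-7 element; Mn(III) is therefore d⁴. Fluoride and isothiocyanate are weak-field ligands for a first-row metal, so the complex is high-spin. The t₂g³e_g¹ (high-spin) configuration has an unevenly filled e_g set; the Jahn–Teller theorem predicts a tetragonal distortion (typically axial elongation) to lift the degeneracy.

[MnF₅(NCS)]³−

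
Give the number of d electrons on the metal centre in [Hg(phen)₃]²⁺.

d10

Ligand charges: 1,10-phenanthroline is neutral. With an overall charge of +2 the mercury centre must be in the +2 oxidation state.
Group 12 minus oxidation state 2 gives a d¹⁰ configuration.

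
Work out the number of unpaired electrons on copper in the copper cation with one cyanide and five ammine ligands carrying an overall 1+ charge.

1

Each cyanide is −1; ammonia is neutral; balancing the +1 overall charge requires Cu(II).
Cu sits in group 11, so the d-electron count is 11 − 2 = 9.
In an octahedral field the d⁹ configuration is t₂g⁶e_g³ (only one arrangement possible), giving 1 unpaired electron.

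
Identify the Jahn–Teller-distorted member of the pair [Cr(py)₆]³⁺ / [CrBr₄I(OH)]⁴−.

[Cr(py)₆]³⁺: Pyridine is neutral; balancing the +3 overall charge requires Cr(III). Chromium is a group-6 element; Cr(III) is therefore d³. The d³ configuration leaves the e_g set evenly filled (or empty) — no strong Jahn–Teller driving force.
[CrBr₄I(OH)]⁴−: Each bromide is −1; each iodide is −1; each hydroxide is −1; balancing the −4 overall charge requires Cr(II). Chromium is a group-6 element; Cr(II) is therefore d⁴. Bromide, hydroxide, and iodide are weak-field ligands for a first-row metal, so the complex is high-spin. The t₂g³e_g¹ (high-spin) configuration has an unevenly filled e_g set; the Jahn–Teller theorem predicts a tetragonal distortion (typically axial elongation) to lift the degeneracy.

[CrBr₄I(OH)]⁴−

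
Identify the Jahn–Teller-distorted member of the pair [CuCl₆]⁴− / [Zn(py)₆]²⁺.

[CuCl₆]⁴−: Ligand charges: each chloride is −1. With an overall charge of −4 the copper centre must be in the +2 oxidation state. Group 11 minus oxidation state 2 gives a d⁹ configuration. The t₂g⁶e_g³ configuration has an unevenly filled e_g set; the Jahn–Teller theorem predicts a tetragonal distortion (typically axial elongation) to lift the degeneracy.
[Zn(py)₆]²⁺: Summing ligand charges against the +2 overall charge gives an oxidation state of +2 for zinc. Zinc is a group-12 element; Zn(II) is therefore d¹⁰. The d¹⁰ configuration leaves the e_g set evenly filled (or empty) — no strong Jahn–Teller driving force.

[CuCl₆]⁴−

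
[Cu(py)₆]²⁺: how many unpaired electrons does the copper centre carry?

Ligand charges: pyridine is neutral. With an overall charge of +2 the copper centre must be in the +2 oxidation state.
Cu sits in group 11, so the d-electron count is 11 − 2 = 9.
In an octahedral field the d⁹ configuration is t₂g⁶e_g³ (only one arrangement possible), giving 1 unpaired electron.

1 unpaired electron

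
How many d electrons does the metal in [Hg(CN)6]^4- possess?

Each cyanide is −1; balancing the −4 overall charge requires Hg(II).
Hg sits in group 12, so the d-electron count is 12 − 2 = 10.

d10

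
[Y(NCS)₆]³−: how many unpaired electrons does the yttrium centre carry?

Summing ligand charges against the −3 overall charge gives an oxidation state of +3 for yttrium.
Y sits in group 3, so the d-electron count is 3 − 3 = 0.
In an octahedral field the d⁰ configuration is t₂g⁰e_g⁰, giving 0 unpaired electrons.

0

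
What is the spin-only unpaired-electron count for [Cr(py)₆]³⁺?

3

Summing ligand charges against the +3 overall charge gives an oxidation state of +3 for chromium.
Group 6 minus oxidation state 3 gives a d³ configuration.
In an octahedral field the d³ configuration is t₂g³e_g⁰ (only one arrangement possible), giving 3 unpaired electrons.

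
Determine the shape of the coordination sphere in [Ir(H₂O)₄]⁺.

square planar

Water is neutral; balancing the +1 overall charge requires Ir(I).
Iridium is a group-9 element; Ir(I) is therefore d⁸.
Coordination number: 4.
A 5d d⁸ ion has a large crystal-field splitting; square planar leaves the high-energy d_{x²−y²} orbital empty and maximises CFSE.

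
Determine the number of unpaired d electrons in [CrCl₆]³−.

3 unpaired electrons

Ligand charges: each chloride is −1. With an overall charge of −3 the chromium centre must be in the +3 oxidation state.
Group 6 minus oxidation state 3 gives a d³ configuration.
In an octahedral field the d³ configuration is t₂g³e_g⁰ (only one arrangement possible), giving 3 unpaired electrons.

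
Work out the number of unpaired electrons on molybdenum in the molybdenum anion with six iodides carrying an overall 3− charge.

3 unpaired electrons

Summing ligand charges against the −3 overall charge gives an oxidation state of +3 for molybdenum.
Mo sits in group 6, so the d-electron count is 6 − 3 = 3.
In an octahedral field the d³ configuration is t₂g³e_g⁰ (only one arrangement possible), giving 3 unpaired electrons.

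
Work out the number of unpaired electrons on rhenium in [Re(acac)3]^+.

Ligand charges: each acetylacetonate is −1. With an overall charge of +1 the rhenium centre must be in the +4 oxidation state.
Re sits in group 7, so the d-electron count is 7 − 4 = 3.
Counting donor atoms: 3×acetylacetonate (bidentate) → 6 donors. Coordination number = 6.
In an octahedral field the d³ configuration is t₂g³e_g⁰ (only one arrangement possible), giving 3 unpaired electrons.

3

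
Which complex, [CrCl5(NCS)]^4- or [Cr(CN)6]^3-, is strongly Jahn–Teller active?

[CrCl5(NCS)]^4-

[CrCl5(NCS)]^4-: Summing ligand charges against the −4 overall charge gives an oxidation state of +2 for chromium. Cr sits in group 6, so the d-electron count is 6 − 2 = 4. Chloride and isothiocyanate are weak-field ligands for a first-row metal, so the complex is high-spin. The t₂g³e_g¹ (high-spin) configuration has an unevenly filled e_g set; the Jahn–Teller theorem predicts a tetragonal distortion (typically axial elongation) to lift the degeneracy.
[Cr(CN)6]^3-: Summing ligand charges against the −3 overall charge gives an oxidation state of +3 for chromium. Chromium is a group-6 element; Cr(III) is therefore d³. The d³ configuration leaves the e_g set evenly filled (or empty) — no strong Jahn–Teller driving force.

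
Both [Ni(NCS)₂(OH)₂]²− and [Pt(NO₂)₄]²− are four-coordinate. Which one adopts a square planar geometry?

[Pt(NO₂)₄]²−

For [Ni(NCS)₂(OH)₂]²−: Summing ligand charges against the −2 overall charge gives an oxidation state of +2 for nickel. Ni sits in group 10, so the d-electron count is 10 − 2 = 8. Hydroxide and isothiocyanate are weak-field ligands. With weak-field ligands the CFSE gain from square planar is small, so a 3d d⁸ ion takes the sterically preferred tetrahedral geometry. → tetrahedral.
For [Pt(NO₂)₄]²−: Summing ligand charges against the −2 overall charge gives an oxidation state of +2 for platinum. Platinum is a group-10 element; Pt(II) is therefore d⁸. A 5d d⁸ ion has a large crystal-field splitting; square planar leaves the high-energy d_{x²−y²} orbital empty and maximises CFSE. → square planar.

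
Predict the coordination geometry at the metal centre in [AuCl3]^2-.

Ligand charges: each chloride is −1. With an overall charge of −2 the gold centre must be in the +1 oxidation state.
Au sits in group 11, so the d-electron count is 11 − 1 = 10.
Coordination number: 3.
Three ligands around a d¹⁰ centre minimise repulsion in a trigonal-planar arrangement.

trigonal planar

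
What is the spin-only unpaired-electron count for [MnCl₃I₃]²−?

Summing ligand charges against the −2 overall charge gives an oxidation state of +4 for manganese.
Mn sits in group 7, so the d-electron count is 7 − 4 = 3.
In an octahedral field the d³ configuration is t₂g³e_g⁰ (only one arrangement possible), giving 3 unpaired electrons.

3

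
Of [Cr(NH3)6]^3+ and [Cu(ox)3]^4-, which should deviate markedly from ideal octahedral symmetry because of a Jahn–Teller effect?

[Cu(ox)3]^4-

[Cr(NH3)6]^3+: Ammonia is neutral; balancing the +3 overall charge requires Cr(III). Cr sits in group 6, so the d-electron count is 6 − 3 = 3. The d³ configuration leaves the e_g set evenly filled (or empty) — no strong Jahn–Teller driving force.
[Cu(ox)3]^4-: Each oxalate is −2; balancing the −4 overall charge requires Cu(II). Copper is a group-11 element; Cu(II) is therefore d⁹. The t₂g⁶e_g³ configuration has an unevenly filled e_g set; the Jahn–Teller theorem predicts a tetragonal distortion (typically axial elongation) to lift the degeneracy.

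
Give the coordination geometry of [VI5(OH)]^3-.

octahedral

Ligand charges: each iodide is −1; each hydroxide is −1. With an overall charge of −3 the vanadium centre must be in the +3 oxidation state.
Vanadium is a group-5 element; V(III) is therefore d².
With 6 monodentate ligands the coordination number is 6.
Six donors around a single metal centre give an octahedral coordination sphere.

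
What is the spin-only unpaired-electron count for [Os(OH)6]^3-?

Each hydroxide is −1; balancing the −3 overall charge requires Os(III).
Osmium is a group-8 element; Os(III) is therefore d⁵.
The spin state decides the count: a 5d ion has a large Δₒ and is invariably low-spin.
An octahedral low-spin d⁵ ion is t₂g⁵e_g⁰, giving 1 unpaired electron.

1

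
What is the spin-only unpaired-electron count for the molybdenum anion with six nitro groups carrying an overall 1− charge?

1

Summing ligand charges against the −1 overall charge gives an oxidation state of +5 for molybdenum.
Group 6 minus oxidation state 5 gives a d¹ configuration.
In an octahedral field the d¹ configuration is t₂g¹e_g⁰ (only one arrangement possible), giving 1 unpaired electron.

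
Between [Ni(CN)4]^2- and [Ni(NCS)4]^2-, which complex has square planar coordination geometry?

For [Ni(CN)4]^2-: Summing ligand charges against the −2 overall charge gives an oxidation state of +2 for nickel. Ni sits in group 10, so the d-electron count is 10 − 2 = 8. Cyanide is a strong-field ligand (high in the spectrochemical series). A 3d d⁸ ion with strong-field ligands gains enough CFSE to favour square planar over tetrahedral. → square planar.
For [Ni(NCS)4]^2-: Summing ligand charges against the −2 overall charge gives an oxidation state of +2 for nickel. Group 10 minus oxidation state 2 gives a d⁸ configuration. Isothiocyanate is a weak-field ligand. With weak-field ligands the CFSE gain from square planar is small, so a 3d d⁸ ion takes the sterically preferred tetrahedral geometry. → tetrahedral.

[Ni(CN)4]^2-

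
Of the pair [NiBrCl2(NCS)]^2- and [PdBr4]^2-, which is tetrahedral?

For [NiBrCl2(NCS)]^2-: Each bromide is −1; each chloride is −1; each isothiocyanate is −1; balancing the −2 overall charge requires Ni(II). Ni sits in group 10, so the d-electron count is 10 − 2 = 8. Bromide, chloride, and isothiocyanate are weak-field ligands. With weak-field ligands the CFSE gain from square planar is small, so a 3d d⁸ ion takes the sterically preferred tetrahedral geometry. → tetrahedral.
For [PdBr4]^2-: Ligand charges: each bromide is −1. With an overall charge of −2 the palladium centre must be in the +2 oxidation state. Pd sits in group 10, so the d-electron count is 10 − 2 = 8. A 4d d⁸ ion has a large crystal-field splitting; square planar leaves the high-energy d_{x²−y²} orbital empty and maximises CFSE. → square planar.

[NiBrCl2(NCS)]^2-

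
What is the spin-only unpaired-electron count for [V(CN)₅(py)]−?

Each cyanide is −1; pyridine is neutral; balancing the −1 overall charge requires V(IV).
Group 5 minus oxidation state 4 gives a d¹ configuration.
In an octahedral field the d¹ configuration is t₂g¹e_g⁰ (only one arrangement possible), giving 1 unpaired electron.

1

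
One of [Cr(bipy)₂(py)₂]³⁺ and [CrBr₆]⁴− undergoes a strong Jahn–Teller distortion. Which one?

[Cr(bipy)₂(py)₂]³⁺: Ligand charges: 2,2′-bipyridine is neutral; pyridine is neutral. With an overall charge of +3 the chromium centre must be in the +3 oxidation state. Cr sits in group 6, so the d-electron count is 6 − 3 = 3. The d³ configuration leaves the e_g set evenly filled (or empty) — no strong Jahn–Teller driving force.
[CrBr₆]⁴−: Each bromide is −1; balancing the −4 overall charge requires Cr(II). Chromium is a group-6 element; Cr(II) is therefore d⁴. Bromide is a weak-field ligand for a first-row metal, so the complex is high-spin. The t₂g³e_g¹ (high-spin) configuration has an unevenly filled e_g set; the Jahn–Teller theorem predicts a tetragonal distortion (typically axial elongation) to lift the degeneracy.

[CrBr₆]⁴−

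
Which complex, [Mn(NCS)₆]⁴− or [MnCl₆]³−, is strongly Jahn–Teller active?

[MnCl₆]³−

[Mn(NCS)₆]⁴−: Ligand charges: each isothiocyanate is −1. With an overall charge of −4 the manganese centre must be in the +2 oxidation state. Mn sits in group 7, so the d-electron count is 7 − 2 = 5. Isothiocyanate is a weak-field ligand for a first-row metal, so the complex is high-spin. The d⁵ configuration leaves the e_g set evenly filled (or empty) — no strong Jahn–Teller driving force.
[MnCl₆]³−: Ligand charges: each chloride is −1. With an overall charge of −3 the manganese centre must be in the +3 oxidation state. Mn sits in group 7, so the d-electron count is 7 − 3 = 4. Chloride is a weak-field ligand for a first-row metal, so the complex is high-spin. The t₂g³e_g¹ (high-spin) configuration has an unevenly filled e_g set; the Jahn–Teller theorem predicts a tetragonal distortion (typically axial elongation) to lift the degeneracy.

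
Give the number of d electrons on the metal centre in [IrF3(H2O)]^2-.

d8

Ligand charges: each fluoride is −1; water is neutral. With an overall charge of −2 the iridium centre must be in the +1 oxidation state.
Ir sits in group 9, so the d-electron count is 9 − 1 = 8.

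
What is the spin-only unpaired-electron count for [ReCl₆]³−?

2

Ligand charges: each chloride is −1. With an overall charge of −3 the rhenium centre must be in the +3 oxidation state.
Group 7 minus oxidation state 3 gives a d⁴ configuration.
The spin state decides the count: a 5d ion has a large Δₒ and is invariably low-spin.
An octahedral low-spin d⁴ ion is t₂g⁴e_g⁰, giving 2 unpaired electrons.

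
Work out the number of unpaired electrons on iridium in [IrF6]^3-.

0 unpaired electrons

Ligand charges: each fluoride is −1. With an overall charge of −3 the iridium centre must be in the +3 oxidation state.
Iridium is a group-9 element; Ir(III) is therefore d⁶.
The spin state decides the count: a 5d ion has a large Δₒ and is invariably low-spin.
An octahedral low-spin d⁶ ion is t₂g⁶e_g⁰, giving 0 unpaired electrons.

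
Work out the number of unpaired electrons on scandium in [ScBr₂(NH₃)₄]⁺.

Ligand charges: each bromide is −1; ammonia is neutral. With an overall charge of +1 the scandium centre must be in the +3 oxidation state.
Group 3 minus oxidation state 3 gives a d⁰ configuration.
In an octahedral field the d⁰ configuration is t₂g⁰e_g⁰, giving 0 unpaired electrons.

0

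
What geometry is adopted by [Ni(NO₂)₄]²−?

square planar

Ligand charges: each nitro (N-bound nitrite) is −1. With an overall charge of −2 the nickel centre must be in the +2 oxidation state.
Ni sits in group 10, so the d-electron count is 10 − 2 = 8.
With 4 monodentate ligands the coordination number is 4.
Nitro (N-bound nitrite) is a strong-field ligand (high in the spectrochemical series).
A 3d d⁸ ion with strong-field ligands gains enough CFSE to favour square planar over tetrahedral.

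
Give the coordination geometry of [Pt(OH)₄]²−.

square planar

Summing ligand charges against the −2 overall charge gives an oxidation state of +2 for platinum.
Pt sits in group 10, so the d-electron count is 10 − 2 = 8.
With 4 monodentate ligands the coordination number is 4.
A 5d d⁸ ion has a large crystal-field splitting; square planar leaves the high-energy d_{x²−y²} orbital empty and maximises CFSE.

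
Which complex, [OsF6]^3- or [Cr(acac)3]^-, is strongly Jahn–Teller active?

[Cr(acac)3]^-

[OsF6]^3-: Summing ligand charges against the −3 overall charge gives an oxidation state of +3 for osmium. Group 8 minus oxidation state 3 gives a d⁵ configuration. A 5d ion has a large Δₒ and is invariably low-spin. The d⁵ configuration leaves the e_g set evenly filled (or empty) — no strong Jahn–Teller driving force.
[Cr(acac)3]^-: Summing ligand charges against the −1 overall charge gives an oxidation state of +2 for chromium. Cr sits in group 6, so the d-electron count is 6 − 2 = 4. Acetylacetonate is a weak-field ligand for a first-row metal, so the complex is high-spin. The t₂g³e_g¹ (high-spin) configuration has an unevenly filled e_g set; the Jahn–Teller theorem predicts a tetragonal distortion (typically axial elongation) to lift the degeneracy.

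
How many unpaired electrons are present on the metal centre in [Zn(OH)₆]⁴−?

0

Each hydroxide is −1; balancing the −4 overall charge requires Zn(II).
Group 12 minus oxidation state 2 gives a d¹⁰ configuration.
In an octahedral field the d¹⁰ configuration is t₂g⁶e_g⁴, giving 0 unpaired electrons.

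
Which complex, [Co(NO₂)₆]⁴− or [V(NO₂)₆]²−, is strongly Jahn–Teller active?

[Co(NO₂)₆]⁴−: Each nitro (N-bound nitrite) is −1; balancing the −4 overall charge requires Co(II). Cobalt is a group-9 element; Co(II) is therefore d⁷. Nitro (N-bound nitrite) is a strong-field ligand (high in the spectrochemical series) for a first-row metal, so the complex is low-spin. The t₂g⁶e_g¹ (low-spin) configuration has an unevenly filled e_g set; the Jahn–Teller theorem predicts a tetragonal distortion (typically axial elongation) to lift the degeneracy.
[V(NO₂)₆]²−: Each nitro (N-bound nitrite) is −1; balancing the −2 overall charge requires V(IV). V sits in group 5, so the d-electron count is 5 − 4 = 1. The d¹ configuration leaves the e_g set evenly filled (or empty) — no strong Jahn–Teller driving force.

[Co(NO₂)₆]⁴−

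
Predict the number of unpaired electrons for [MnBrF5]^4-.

Ligand charges: each bromide is −1; each fluoride is −1. With an overall charge of −4 the manganese centre must be in the +2 oxidation state.
Manganese is a group-7 element; Mn(II) is therefore d⁵.
The spin state decides the count: Bromide and fluoride are weak-field ligands for a first-row metal, so the complex is high-spin.
An octahedral high-spin d⁵ ion is t₂g³e_g², giving 5 unpaired electrons.

5 unpaired electrons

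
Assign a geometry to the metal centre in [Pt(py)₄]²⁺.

Pyridine is neutral; balancing the +2 overall charge requires Pt(II).
Group 10 minus oxidation state 2 gives a d⁸ configuration.
With 4 monodentate ligands the coordination number is 4.
A 5d d⁸ ion has a large crystal-field splitting; square planar leaves the high-energy d_{x²−y²} orbital empty and maximises CFSE.

square planar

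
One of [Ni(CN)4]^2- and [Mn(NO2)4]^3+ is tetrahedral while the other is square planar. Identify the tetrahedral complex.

[Mn(NO2)4]^3+

For [Ni(CN)4]^2-: Summing ligand charges against the −2 overall charge gives an oxidation state of +2 for nickel. Group 10 minus oxidation state 2 gives a d⁸ configuration. Cyanide is a strong-field ligand (high in the spectrochemical series). A 3d d⁸ ion with strong-field ligands gains enough CFSE to favour square planar over tetrahedral. → square planar.
For [Mn(NO2)4]^3+: Summing ligand charges against the +3 overall charge gives an oxidation state of +7 for manganese. Mn sits in group 7, so the d-electron count is 7 − 7 = 0. A d⁰ ion has no crystal-field stabilisation preference between square planar and tetrahedral, so four ligands adopt the sterically favoured tetrahedral geometry. → tetrahedral.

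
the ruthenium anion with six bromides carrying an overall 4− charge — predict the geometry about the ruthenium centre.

octahedral

Each bromide is −1; balancing the −4 overall charge requires Ru(II).
Ru sits in group 8, so the d-electron count is 8 − 2 = 6.
With 6 monodentate ligands the coordination number is 6.
Six donors around a single metal centre give an octahedral coordination sphere.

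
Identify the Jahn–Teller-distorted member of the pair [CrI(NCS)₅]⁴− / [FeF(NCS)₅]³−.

[CrI(NCS)₅]⁴−: Ligand charges: each iodide is −1; each isothiocyanate is −1. With an overall charge of −4 the chromium centre must be in the +2 oxidation state. Chromium is a group-6 element; Cr(II) is therefore d⁴. Iodide and isothiocyanate are weak-field ligands for a first-row metal, so the complex is high-spin. The t₂g³e_g¹ (high-spin) configuration has an unevenly filled e_g set; the Jahn–Teller theorem predicts a tetragonal distortion (typically axial elongation) to lift the degeneracy.
[FeF(NCS)₅]³−: Each fluoride is −1; each isothiocyanate is −1; balancing the −3 overall charge requires Fe(III). Fe sits in group 8, so the d-electron count is 8 − 3 = 5. Fluoride and isothiocyanate are weak-field ligands for a first-row metal, so the complex is high-spin. The d⁵ configuration leaves the e_g set evenly filled (or empty) — no strong Jahn–Teller driving force.

[CrI(NCS)₅]⁴−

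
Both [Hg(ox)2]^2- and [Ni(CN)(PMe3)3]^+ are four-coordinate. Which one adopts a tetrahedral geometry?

[Hg(ox)2]^2-

For [Hg(ox)2]^2-: Ligand charges: each oxalate is −2. With an overall charge of −2 the mercury centre must be in the +2 oxidation state. Group 12 minus oxidation state 2 gives a d¹⁰ configuration. A d¹⁰ ion has no crystal-field stabilisation preference between square planar and tetrahedral, so four ligands adopt the sterically favoured tetrahedral geometry. → tetrahedral.
For [Ni(CN)(PMe3)3]^+: Each cyanide is −1; trimethylphosphine is neutral; balancing the +1 overall charge requires Ni(II). Nickel is a group-10 element; Ni(II) is therefore d⁸. Cyanide and trimethylphosphine are strong-field ligands (high in the spectrochemical series). A 3d d⁸ ion with strong-field ligands gains enough CFSE to favour square planar over tetrahedral. → square planar.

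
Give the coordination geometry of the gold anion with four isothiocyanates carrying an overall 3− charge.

Ligand charges: each isothiocyanate is −1. With an overall charge of −3 the gold centre must be in the +1 oxidation state.
Gold is a group-11 element; Au(I) is therefore d¹⁰.
With 4 monodentate ligands the coordination number is 4.
A d¹⁰ ion has no crystal-field stabilisation preference between square planar and tetrahedral, so four ligands adopt the sterically favoured tetrahedral geometry.

tetrahedral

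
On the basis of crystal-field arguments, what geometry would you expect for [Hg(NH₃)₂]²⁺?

Ligand charges: ammonia is neutral. With an overall charge of +2 the mercury centre must be in the +2 oxidation state.
Hg sits in group 12, so the d-electron count is 12 − 2 = 10.
Coordination number: 2.
A d¹⁰ ion with only two ligands adopts a linear arrangement (sp hybridisation; no CFSE preference).

linear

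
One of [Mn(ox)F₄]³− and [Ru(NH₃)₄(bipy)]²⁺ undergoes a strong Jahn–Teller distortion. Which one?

[Mn(ox)F₄]³−: Each oxalate is −2; each fluoride is −1; balancing the −3 overall charge requires Mn(III). Group 7 minus oxidation state 3 gives a d⁴ configuration. Fluoride and oxalate are weak-field ligands for a first-row metal, so the complex is high-spin. The t₂g³e_g¹ (high-spin) configuration has an unevenly filled e_g set; the Jahn–Teller theorem predicts a tetragonal distortion (typically axial elongation) to lift the degeneracy.
[Ru(NH₃)₄(bipy)]²⁺: Ammonia is neutral; 2,2′-bipyridine is neutral; balancing the +2 overall charge requires Ru(II). Group 8 minus oxidation state 2 gives a d⁶ configuration. A 4d ion has a large Δₒ and is invariably low-spin. The d⁶ configuration leaves the e_g set evenly filled (or empty) — no strong Jahn–Teller driving force.

[Mn(ox)F₄]³−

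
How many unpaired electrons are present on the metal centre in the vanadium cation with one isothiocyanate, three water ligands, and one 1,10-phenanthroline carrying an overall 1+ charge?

Summing ligand charges against the +1 overall charge gives an oxidation state of +2 for vanadium.
V sits in group 5, so the d-electron count is 5 − 2 = 3.
Counting donor atoms: 1×isothiocyanate (monodentate) → 1 donor; 3×water (monodentate) → 3 donors; 1×1,10-phenanthroline (bidentate) → 2 donors. Coordination number = 6.
In an octahedral field the d³ configuration is t₂g³e_g⁰ (only one arrangement possible), giving 3 unpaired electrons.

3 unpaired electrons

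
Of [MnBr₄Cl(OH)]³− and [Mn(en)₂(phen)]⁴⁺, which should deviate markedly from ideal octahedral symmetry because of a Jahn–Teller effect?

[MnBr₄Cl(OH)]³−

[MnBr₄Cl(OH)]³−: Each bromide is −1; each chloride is −1; each hydroxide is −1; balancing the −3 overall charge requires Mn(III). Manganese is a group-7 element; Mn(III) is therefore d⁴. Bromide, chloride, and hydroxide are weak-field ligands for a first-row metal, so the complex is high-spin. The t₂g³e_g¹ (high-spin) configuration has an unevenly filled e_g set; the Jahn–Teller theorem predicts a tetragonal distortion (typically axial elongation) to lift the degeneracy.
[Mn(en)₂(phen)]⁴⁺: Ligand charges: ethylenediamine is neutral; 1,10-phenanthroline is neutral. With an overall charge of +4 the manganese centre must be in the +4 oxidation state. Group 7 minus oxidation state 4 gives a d³ configuration. The d³ configuration leaves the e_g set evenly filled (or empty) — no strong Jahn–Teller driving force.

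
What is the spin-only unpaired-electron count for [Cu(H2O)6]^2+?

Summing ligand charges against the +2 overall charge gives an oxidation state of +2 for copper.
Copper is a group-11 element; Cu(II) is therefore d⁹.
In an octahedral field the d⁹ configuration is t₂g⁶e_g³ (only one arrangement possible), giving 1 unpaired electron.

1 unpaired electron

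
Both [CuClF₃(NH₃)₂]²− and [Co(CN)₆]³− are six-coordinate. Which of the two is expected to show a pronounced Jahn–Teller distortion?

[CuClF₃(NH₃)₂]²−

[CuClF₃(NH₃)₂]²−: Summing ligand charges against the −2 overall charge gives an oxidation state of +2 for copper. Group 11 minus oxidation state 2 gives a d⁹ configuration. The t₂g⁶e_g³ configuration has an unevenly filled e_g set; the Jahn–Teller theorem predicts a tetragonal distortion (typically axial elongation) to lift the degeneracy.
[Co(CN)₆]³−: Ligand charges: each cyanide is −1. With an overall charge of −3 the cobalt centre must be in the +3 oxidation state. Group 9 minus oxidation state 3 gives a d⁶ configuration. Co(III) has an exceptionally large octahedral splitting and is low-spin with essentially every ligand except fluoride. The d⁶ configuration leaves the e_g set evenly filled (or empty) — no strong Jahn–Teller driving force.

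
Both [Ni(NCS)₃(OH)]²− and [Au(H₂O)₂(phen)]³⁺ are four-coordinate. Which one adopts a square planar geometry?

[Au(H₂O)₂(phen)]³⁺

For [Ni(NCS)₃(OH)]²−: Ligand charges: each isothiocyanate is −1; each hydroxide is −1. With an overall charge of −2 the nickel centre must be in the +2 oxidation state. Nickel is a group-10 element; Ni(II) is therefore d⁸. Hydroxide and isothiocyanate are weak-field ligands. With weak-field ligands the CFSE gain from square planar is small, so a 3d d⁸ ion takes the sterically preferred tetrahedral geometry. → tetrahedral.
For [Au(H₂O)₂(phen)]³⁺: Summing ligand charges against the +3 overall charge gives an oxidation state of +3 for gold. Au sits in group 11, so the d-electron count is 11 − 3 = 8. A 5d d⁸ ion has a large crystal-field splitting; square planar leaves the high-energy d_{x²−y²} orbital empty and maximises CFSE. → square planar.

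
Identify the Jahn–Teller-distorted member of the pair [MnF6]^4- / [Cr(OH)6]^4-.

[Cr(OH)6]^4-

[MnF6]^4-: Each fluoride is −1; balancing the −4 overall charge requires Mn(II). Mn sits in group 7, so the d-electron count is 7 − 2 = 5. Fluoride is a weak-field ligand for a first-row metal, so the complex is high-spin. The d⁵ configuration leaves the e_g set evenly filled (or empty) — no strong Jahn–Teller driving force.
[Cr(OH)6]^4-: Summing ligand charges against the −4 overall charge gives an oxidation state of +2 for chromium. Cr sits in group 6, so the d-electron count is 6 − 2 = 4. Hydroxide is a weak-field ligand for a first-row metal, so the complex is high-spin. The t₂g³e_g¹ (high-spin) configuration has an unevenly filled e_g set; the Jahn–Teller theorem predicts a tetragonal distortion (typically axial elongation) to lift the degeneracy.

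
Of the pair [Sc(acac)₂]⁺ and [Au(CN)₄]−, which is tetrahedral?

[Sc(acac)₂]⁺

For [Sc(acac)₂]⁺: Summing ligand charges against the +1 overall charge gives an oxidation state of +3 for scandium. Group 3 minus oxidation state 3 gives a d⁰ configuration. A d⁰ ion has no crystal-field stabilisation preference between square planar and tetrahedral, so four ligands adopt the sterically favoured tetrahedral geometry. → tetrahedral.
For [Au(CN)₄]−: Each cyanide is −1; balancing the −1 overall charge requires Au(III). Au sits in group 11, so the d-electron count is 11 − 3 = 8. A 5d d⁸ ion has a large crystal-field splitting; square planar leaves the high-energy d_{x²−y²} orbital empty and maximises CFSE. → square planar.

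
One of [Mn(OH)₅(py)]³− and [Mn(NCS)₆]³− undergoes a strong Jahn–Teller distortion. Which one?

[Mn(NCS)₆]³−

[Mn(OH)₅(py)]³−: Each hydroxide is −1; pyridine is neutral; balancing the −3 overall charge requires Mn(II). Mn sits in group 7, so the d-electron count is 7 − 2 = 5. Hydroxide is a weak-field ligand for a first-row metal, so the complex is high-spin. The d⁵ configuration leaves the e_g set evenly filled (or empty) — no strong Jahn–Teller driving force.
[Mn(NCS)₆]³−: Summing ligand charges against the −3 overall charge gives an oxidation state of +3 for manganese. Group 7 minus oxidation state 3 gives a d⁴ configuration. Isothiocyanate is a weak-field ligand for a first-row metal, so the complex is high-spin. The t₂g³e_g¹ (high-spin) configuration has an unevenly filled e_g set; the Jahn–Teller theorem predicts a tetragonal distortion (typically axial elongation) to lift the degeneracy.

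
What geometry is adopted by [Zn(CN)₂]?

Summing ligand charges against the 0 overall charge gives an oxidation state of +2 for zinc.
Zn sits in group 12, so the d-electron count is 12 − 2 = 10.
Coordination number: 2.
A d¹⁰ ion with only two ligands adopts a linear arrangement (sp hybridisation; no CFSE preference).

linear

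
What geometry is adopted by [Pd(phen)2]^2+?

square planar

Summing ligand charges against the +2 overall charge gives an oxidation state of +2 for palladium.
Palladium is a group-10 element; Pd(II) is therefore d⁸.
Counting donor atoms: 2×1,10-phenanthroline (bidentate) → 4 donors. Coordination number = 4.
A 4d d⁸ ion has a large crystal-field splitting; square planar leaves the high-energy d_{x²−y²} orbital empty and maximises CFSE.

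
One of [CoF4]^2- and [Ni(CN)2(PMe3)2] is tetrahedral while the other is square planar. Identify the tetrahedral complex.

For [CoF4]^2-: Summing ligand charges against the −2 overall charge gives an oxidation state of +2 for cobalt. Co sits in group 9, so the d-electron count is 9 − 2 = 7. For a high-spin 3d d⁷ ion with weak-field ligands the small Δₜ gives little square-planar CFSE advantage, so four ligands adopt the sterically favoured tetrahedral geometry. → tetrahedral.
For [Ni(CN)2(PMe3)2]: Each cyanide is −1; trimethylphosphine is neutral; balancing the 0 overall charge requires Ni(II). Nickel is a group-10 element; Ni(II) is therefore d⁸. Cyanide and trimethylphosphine are strong-field ligands (high in the spectrochemical series). A 3d d⁸ ion with strong-field ligands gains enough CFSE to favour square planar over tetrahedral. → square planar.

[CoF4]^2-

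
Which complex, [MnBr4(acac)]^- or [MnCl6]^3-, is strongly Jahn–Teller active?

[MnCl6]^3-

[MnBr4(acac)]^-: Each bromide is −1; each acetylacetonate is −1; balancing the −1 overall charge requires Mn(IV). Group 7 minus oxidation state 4 gives a d³ configuration. The d³ configuration leaves the e_g set evenly filled (or empty) — no strong Jahn–Teller driving force.
[MnCl6]^3-: Ligand charges: each chloride is −1. With an overall charge of −3 the manganese centre must be in the +3 oxidation state. Group 7 minus oxidation state 3 gives a d⁴ configuration. Chloride is a weak-field ligand for a first-row metal, so the complex is high-spin. The t₂g³e_g¹ (high-spin) configuration has an unevenly filled e_g set; the Jahn–Teller theorem predicts a tetragonal distortion (typically axial elongation) to lift the degeneracy.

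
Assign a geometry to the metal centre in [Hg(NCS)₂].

linear

Each isothiocyanate is −1; balancing the 0 overall charge requires Hg(II).
Hg sits in group 12, so the d-electron count is 12 − 2 = 10.
With 2 monodentate ligands the coordination number is 2.
A d¹⁰ ion with only two ligands adopts a linear arrangement (sp hybridisation; no CFSE preference).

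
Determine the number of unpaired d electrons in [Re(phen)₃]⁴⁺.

Summing ligand charges against the +4 overall charge gives an oxidation state of +4 for rhenium.
Rhenium is a group-7 element; Re(IV) is therefore d³.
Counting donor atoms: 3×1,10-phenanthroline (bidentate) → 6 donors. Coordination number = 6.
In an octahedral field the d³ configuration is t₂g³e_g⁰ (only one arrangement possible), giving 3 unpaired electrons.

3 unpaired electrons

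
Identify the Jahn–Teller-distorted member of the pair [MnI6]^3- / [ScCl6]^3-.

[MnI6]^3-: Each iodide is −1; balancing the −3 overall charge requires Mn(III). Group 7 minus oxidation state 3 gives a d⁴ configuration. Iodide is a weak-field ligand for a first-row metal, so the complex is high-spin. The t₂g³e_g¹ (high-spin) configuration has an unevenly filled e_g set; the Jahn–Teller theorem predicts a tetragonal distortion (typically axial elongation) to lift the degeneracy.
[ScCl6]^3-: Ligand charges: each chloride is −1. With an overall charge of −3 the scandium centre must be in the +3 oxidation state. Scandium is a group-3 element; Sc(III) is therefore d⁰. The d⁰ configuration leaves the e_g set evenly filled (or empty) — no strong Jahn–Teller driving force.

[MnI6]^3-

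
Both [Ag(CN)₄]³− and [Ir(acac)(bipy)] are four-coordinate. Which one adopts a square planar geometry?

For [Ag(CN)₄]³−: Summing ligand charges against the −3 overall charge gives an oxidation state of +1 for silver. Ag sits in group 11, so the d-electron count is 11 − 1 = 10. A d¹⁰ ion has no crystal-field stabilisation preference between square planar and tetrahedral, so four ligands adopt the sterically favoured tetrahedral geometry. → tetrahedral.
For [Ir(acac)(bipy)]: Each acetylacetonate is −1; 2,2′-bipyridine is neutral; balancing the 0 overall charge requires Ir(I). Group 9 minus oxidation state 1 gives a d⁸ configuration. A 5d d⁸ ion has a large crystal-field splitting; square planar leaves the high-energy d_{x²−y²} orbital empty and maximises CFSE. → square planar.

[Ir(acac)(bipy)]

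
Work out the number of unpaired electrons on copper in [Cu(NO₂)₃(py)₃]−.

Each nitro (N-bound nitrite) is −1; pyridine is neutral; balancing the −1 overall charge requires Cu(II).
Cu sits in group 11, so the d-electron count is 11 − 2 = 9.
In an octahedral field the d⁹ configuration is t₂g⁶e_g³ (only one arrangement possible), giving 1 unpaired electron.

1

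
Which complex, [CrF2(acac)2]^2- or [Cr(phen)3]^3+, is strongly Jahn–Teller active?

[CrF2(acac)2]^2-: Summing ligand charges against the −2 overall charge gives an oxidation state of +2 for chromium. Cr sits in group 6, so the d-electron count is 6 − 2 = 4. Acetylacetonate and fluoride are weak-field ligands for a first-row metal, so the complex is high-spin. The t₂g³e_g¹ (high-spin) configuration has an unevenly filled e_g set; the Jahn–Teller theorem predicts a tetragonal distortion (typically axial elongation) to lift the degeneracy.
[Cr(phen)3]^3+: Summing ligand charges against the +3 overall charge gives an oxidation state of +3 for chromium. Chromium is a group-6 element; Cr(III) is therefore d³. The d³ configuration leaves the e_g set evenly filled (or empty) — no strong Jahn–Teller driving force.

[CrF2(acac)2]^2-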